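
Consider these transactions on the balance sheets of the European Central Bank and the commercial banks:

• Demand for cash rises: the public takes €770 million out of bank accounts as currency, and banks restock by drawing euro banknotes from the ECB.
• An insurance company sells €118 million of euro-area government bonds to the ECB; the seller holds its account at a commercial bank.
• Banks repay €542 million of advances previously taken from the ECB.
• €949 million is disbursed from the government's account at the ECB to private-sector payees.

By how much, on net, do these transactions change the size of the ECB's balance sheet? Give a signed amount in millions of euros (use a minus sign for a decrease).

-€424 million

Currency withdrawal €770 million: only the composition of liabilities changes → 0.
Asset purchase (from non-banks) €118 million: an ECB asset is acquired → +€118M.
Discount-window repayment €542 million: an ECB asset is shed → −€542M.
Government spending €949 million: only the composition of liabilities changes → 0.
Net: 0 + 118 − 542 + 0 = -€424 million.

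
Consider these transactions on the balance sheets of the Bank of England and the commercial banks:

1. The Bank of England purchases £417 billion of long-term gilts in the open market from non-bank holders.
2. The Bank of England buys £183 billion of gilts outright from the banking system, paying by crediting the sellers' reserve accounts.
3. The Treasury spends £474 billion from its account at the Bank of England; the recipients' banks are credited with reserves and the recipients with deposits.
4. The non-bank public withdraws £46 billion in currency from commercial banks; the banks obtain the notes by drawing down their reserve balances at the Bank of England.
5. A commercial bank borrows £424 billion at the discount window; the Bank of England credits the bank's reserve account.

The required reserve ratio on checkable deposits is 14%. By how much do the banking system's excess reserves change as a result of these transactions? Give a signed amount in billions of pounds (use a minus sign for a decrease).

+£1333.7 billion

Asset purchase (from non-banks) £417 billion: reserves +£417B, deposits +£417B.
OMO purchase (from banks) £183 billion: reserves +£183B, deposits 0.
Government spending £474 billion: reserves +£474B, deposits +£474B.
Currency withdrawal £46 billion: reserves −£46B, deposits −£46B.
Discount-window loan £424 billion: reserves +£424B, deposits 0.
Totals: Δreserves = +£1452B, Δdeposits = +£845B.
Δrequired reserves = 14% × +£845B = +£118.3B.
Δexcess reserves = Δreserves − Δrequired = +£1452B − (+£118.3B) = +£1333.7 billion.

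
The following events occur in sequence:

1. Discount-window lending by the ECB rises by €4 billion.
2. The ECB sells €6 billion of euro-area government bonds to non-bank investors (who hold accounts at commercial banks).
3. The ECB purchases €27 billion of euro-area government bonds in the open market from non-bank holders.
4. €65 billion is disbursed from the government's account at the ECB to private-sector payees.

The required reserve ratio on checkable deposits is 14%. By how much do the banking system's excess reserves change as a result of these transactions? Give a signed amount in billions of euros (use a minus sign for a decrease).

Discount-window loan €4 billion: reserves +€4B, deposits 0.
Asset sale (to non-banks) €6 billion: reserves −€6B, deposits −€6B.
Asset purchase (from non-banks) €27 billion: reserves +€27B, deposits +€27B.
Government spending €65 billion: reserves +€65B, deposits +€65B.
Totals: Δreserves = +€90B, Δdeposits = +€86B.
Δrequired reserves = 14% × +€86B = +€12.04B.
Δexcess reserves = Δreserves − Δrequired = +€90B − (+€12.04B) = +€77.96 billion.

+€77.96 billion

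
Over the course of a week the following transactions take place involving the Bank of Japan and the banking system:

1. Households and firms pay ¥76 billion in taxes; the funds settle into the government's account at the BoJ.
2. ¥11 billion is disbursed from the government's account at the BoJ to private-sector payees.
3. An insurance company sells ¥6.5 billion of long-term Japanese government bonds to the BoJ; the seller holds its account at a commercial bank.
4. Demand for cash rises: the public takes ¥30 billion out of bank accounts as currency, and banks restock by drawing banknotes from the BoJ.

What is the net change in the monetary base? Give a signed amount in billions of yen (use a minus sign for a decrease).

-¥58.5 billion

Government account inflow ¥76 billion: reserves shift to a non-base liability → −¥76B.
Government spending ¥11 billion: a non-base liability converts back to reserves → +¥11B.
Asset purchase (from non-banks) ¥6.5 billion: BoJ balance sheet expands → +¥6.5B.
Currency withdrawal ¥30 billion: just a shift between currency and reserves — both are base money → 0.
Net: −76 + 11 + 6.5 + 0 = -¥58.5 billion.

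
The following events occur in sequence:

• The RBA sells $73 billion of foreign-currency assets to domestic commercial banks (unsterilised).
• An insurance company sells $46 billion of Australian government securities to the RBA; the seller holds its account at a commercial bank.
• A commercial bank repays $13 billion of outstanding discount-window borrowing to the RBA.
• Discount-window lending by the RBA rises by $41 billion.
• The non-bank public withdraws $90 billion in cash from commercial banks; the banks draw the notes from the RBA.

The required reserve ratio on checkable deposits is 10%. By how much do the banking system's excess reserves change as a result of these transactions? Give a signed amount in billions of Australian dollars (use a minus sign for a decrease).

-$84.6 billion

FX sale $73 billion: reserves −$73B, deposits 0.
Asset purchase (from non-banks) $46 billion: reserves +$46B, deposits +$46B.
Discount-window repayment $13 billion: reserves −$13B, deposits 0.
Discount-window loan $41 billion: reserves +$41B, deposits 0.
Currency withdrawal $90 billion: reserves −$90B, deposits −$90B.
Totals: Δreserves = −$89B, Δdeposits = −$44B.
Δrequired reserves = 10% × −$44B = −$4.4B.
Δexcess reserves = Δreserves − Δrequired = −$89B − (−$4.4B) = -$84.6 billion.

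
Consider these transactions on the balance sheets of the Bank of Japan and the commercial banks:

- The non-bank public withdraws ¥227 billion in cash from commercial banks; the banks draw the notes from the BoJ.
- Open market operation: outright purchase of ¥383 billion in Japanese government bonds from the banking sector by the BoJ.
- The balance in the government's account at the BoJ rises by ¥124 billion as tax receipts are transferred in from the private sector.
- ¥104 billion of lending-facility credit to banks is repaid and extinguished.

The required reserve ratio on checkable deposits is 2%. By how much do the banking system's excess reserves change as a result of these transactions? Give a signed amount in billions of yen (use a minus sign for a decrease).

Currency withdrawal ¥227 billion: reserves −¥227B, deposits −¥227B.
OMO purchase (from banks) ¥383 billion: reserves +¥383B, deposits 0.
Government account inflow ¥124 billion: reserves −¥124B, deposits −¥124B.
Discount-window repayment ¥104 billion: reserves −¥104B, deposits 0.
Totals: Δreserves = −¥72B, Δdeposits = −¥351B.
Δrequired reserves = 2% × −¥351B = −¥7.02B.
Δexcess reserves = Δreserves − Δrequired = −¥72B − (−¥7.02B) = -¥64.98 billion.

-¥64.98 billion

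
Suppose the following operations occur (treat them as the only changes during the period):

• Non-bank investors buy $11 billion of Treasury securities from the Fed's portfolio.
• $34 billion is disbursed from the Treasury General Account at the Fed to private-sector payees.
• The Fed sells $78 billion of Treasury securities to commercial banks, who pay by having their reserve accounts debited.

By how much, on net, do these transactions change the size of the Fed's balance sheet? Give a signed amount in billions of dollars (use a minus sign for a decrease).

-$89 billion

Fed balance sheet:
  Assets:      Securities −$89B
  Liabilities: Bank reserves −$55B, Government deposits −$34B
Change in total Fed assets = -$89 billion.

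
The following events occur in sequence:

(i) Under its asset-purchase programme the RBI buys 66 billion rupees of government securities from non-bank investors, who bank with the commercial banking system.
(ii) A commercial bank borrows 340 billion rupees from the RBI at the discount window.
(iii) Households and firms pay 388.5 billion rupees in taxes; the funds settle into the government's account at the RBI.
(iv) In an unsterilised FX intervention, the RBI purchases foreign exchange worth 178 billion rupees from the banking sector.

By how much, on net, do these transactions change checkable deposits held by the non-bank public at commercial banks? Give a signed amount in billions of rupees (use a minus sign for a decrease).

-322.5 billion

RBI balance sheet:
  Assets:      Securities +66B, Loans to banks +340B, Foreign assets +178B
  Liabilities: Bank reserves +195.5B, Government deposits +388.5B
Commercial banking system:
  Assets:      Reserves at CB +195.5B, Foreign assets −178B
  Liabilities: Checkable deposits −322.5B, Borrowings from CB +340B
So the change in checkable deposits held by the non-bank public at commercial banks is -322.5 billion.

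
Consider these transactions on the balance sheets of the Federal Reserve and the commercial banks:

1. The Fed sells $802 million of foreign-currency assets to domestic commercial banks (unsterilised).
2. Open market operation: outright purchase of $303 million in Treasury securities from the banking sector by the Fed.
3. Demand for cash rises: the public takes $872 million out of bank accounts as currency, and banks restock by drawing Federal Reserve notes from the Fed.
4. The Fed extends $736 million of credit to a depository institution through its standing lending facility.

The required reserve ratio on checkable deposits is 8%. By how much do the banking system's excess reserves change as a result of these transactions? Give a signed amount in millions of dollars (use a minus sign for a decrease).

-$565.24 million

FX sale $802 million: reserves −$802M, deposits 0.
OMO purchase (from banks) $303 million: reserves +$303M, deposits 0.
Currency withdrawal $872 million: reserves −$872M, deposits −$872M.
Discount-window loan $736 million: reserves +$736M, deposits 0.
Totals: Δreserves = −$635M, Δdeposits = −$872M.
Δrequired reserves = 8% × −$872M = −$69.76M.
Δexcess reserves = Δreserves − Δrequired = −$635M − (−$69.76M) = -$565.24 million.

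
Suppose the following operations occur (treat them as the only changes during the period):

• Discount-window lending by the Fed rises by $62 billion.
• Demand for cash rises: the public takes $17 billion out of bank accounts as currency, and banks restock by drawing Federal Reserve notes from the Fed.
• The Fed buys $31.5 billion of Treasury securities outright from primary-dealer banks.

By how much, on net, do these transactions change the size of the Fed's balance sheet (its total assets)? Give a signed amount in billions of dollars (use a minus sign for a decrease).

Discount-window loan $62 billion: a Fed asset is acquired → +$62B.
Currency withdrawal $17 billion: only the composition of liabilities changes → 0.
OMO purchase (from banks) $31.5 billion: a Fed asset is acquired → +$31.5B.
Net: 62 + 0 + 31.5 = +$93.5 billion.

+$93.5 billion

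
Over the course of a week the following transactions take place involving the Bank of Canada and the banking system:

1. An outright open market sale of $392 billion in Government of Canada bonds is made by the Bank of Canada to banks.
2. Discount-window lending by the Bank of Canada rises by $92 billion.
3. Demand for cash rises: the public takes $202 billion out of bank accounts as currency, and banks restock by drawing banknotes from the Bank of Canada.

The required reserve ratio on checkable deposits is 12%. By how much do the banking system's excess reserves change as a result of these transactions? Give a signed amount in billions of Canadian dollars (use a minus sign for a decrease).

-$477.76 billion

OMO sale (to banks) $392 billion: reserves −$392B, deposits 0.
Discount-window loan $92 billion: reserves +$92B, deposits 0.
Currency withdrawal $202 billion: reserves −$202B, deposits −$202B.
Totals: Δreserves = −$502B, Δdeposits = −$202B.
Δrequired reserves = 12% × −$202B = −$24.24B.
Δexcess reserves = Δreserves − Δrequired = −$502B − (−$24.24B) = -$477.76 billion.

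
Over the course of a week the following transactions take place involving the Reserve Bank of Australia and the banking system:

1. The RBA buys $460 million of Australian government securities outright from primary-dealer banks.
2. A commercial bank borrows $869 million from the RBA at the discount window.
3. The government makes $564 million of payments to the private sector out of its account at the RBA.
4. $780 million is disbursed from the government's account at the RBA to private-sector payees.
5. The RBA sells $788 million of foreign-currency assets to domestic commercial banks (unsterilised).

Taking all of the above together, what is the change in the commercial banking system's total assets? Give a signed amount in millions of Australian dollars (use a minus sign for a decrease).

+$2213 million

OMO purchase (from banks) $460 million: just an asset swap on bank balance sheets → 0.
Discount-window loan $869 million: bank balance sheets expand → +$869M.
Government spending $564 million: bank balance sheets expand → +$564M.
Government spending $780 million: bank balance sheets expand → +$780M.
FX sale $788 million: just an asset swap on bank balance sheets → 0.
Net: 0 + 869 + 564 + 780 + 0 = +$2213 million.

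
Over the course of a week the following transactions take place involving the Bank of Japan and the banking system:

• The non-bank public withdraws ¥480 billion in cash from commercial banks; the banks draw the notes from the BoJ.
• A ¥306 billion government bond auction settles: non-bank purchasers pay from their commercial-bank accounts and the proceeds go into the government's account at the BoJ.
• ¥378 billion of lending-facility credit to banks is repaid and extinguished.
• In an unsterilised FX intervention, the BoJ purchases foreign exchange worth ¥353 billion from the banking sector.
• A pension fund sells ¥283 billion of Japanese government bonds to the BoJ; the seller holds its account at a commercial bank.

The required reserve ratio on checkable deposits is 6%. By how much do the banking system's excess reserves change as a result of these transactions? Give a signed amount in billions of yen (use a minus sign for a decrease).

-¥497.82 billion

Currency withdrawal ¥480 billion: reserves −¥480B, deposits −¥480B.
Government account inflow ¥306 billion: reserves −¥306B, deposits −¥306B.
Discount-window repayment ¥378 billion: reserves −¥378B, deposits 0.
FX purchase ¥353 billion: reserves +¥353B, deposits 0.
Asset purchase (from non-banks) ¥283 billion: reserves +¥283B, deposits +¥283B.
Totals: Δreserves = −¥528B, Δdeposits = −¥503B.
Δrequired reserves = 6% × −¥503B = −¥30.18B.
Δexcess reserves = Δreserves − Δrequired = −¥528B − (−¥30.18B) = -¥497.82 billion.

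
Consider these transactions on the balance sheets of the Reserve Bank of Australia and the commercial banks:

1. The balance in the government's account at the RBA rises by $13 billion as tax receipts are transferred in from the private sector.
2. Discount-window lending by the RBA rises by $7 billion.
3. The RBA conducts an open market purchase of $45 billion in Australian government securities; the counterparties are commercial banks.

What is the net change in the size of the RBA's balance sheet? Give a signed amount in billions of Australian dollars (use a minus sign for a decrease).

+$52 billion

Government account inflow $13 billion: only the composition of liabilities changes → 0.
Discount-window loan $7 billion: an RBA asset is acquired → +$7B.
OMO purchase (from banks) $45 billion: an RBA asset is acquired → +$45B.
Net: 0 + 7 + 45 = +$52 billion.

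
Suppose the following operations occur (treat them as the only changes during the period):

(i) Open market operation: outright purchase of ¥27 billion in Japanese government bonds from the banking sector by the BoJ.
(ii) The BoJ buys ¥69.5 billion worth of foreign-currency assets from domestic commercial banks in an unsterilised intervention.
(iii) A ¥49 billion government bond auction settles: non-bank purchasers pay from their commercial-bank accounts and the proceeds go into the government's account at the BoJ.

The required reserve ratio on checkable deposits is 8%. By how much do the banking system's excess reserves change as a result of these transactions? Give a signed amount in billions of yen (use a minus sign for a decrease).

+¥51.42 billion

OMO purchase (from banks) ¥27 billion: reserves +¥27B, deposits 0.
FX purchase ¥69.5 billion: reserves +¥69.5B, deposits 0.
Government account inflow ¥49 billion: reserves −¥49B, deposits −¥49B.
Totals: Δreserves = +¥47.5B, Δdeposits = −¥49B.
Δrequired reserves = 8% × −¥49B = −¥3.92B.
Δexcess reserves = Δreserves − Δrequired = +¥47.5B − (−¥3.92B) = +¥51.42 billion.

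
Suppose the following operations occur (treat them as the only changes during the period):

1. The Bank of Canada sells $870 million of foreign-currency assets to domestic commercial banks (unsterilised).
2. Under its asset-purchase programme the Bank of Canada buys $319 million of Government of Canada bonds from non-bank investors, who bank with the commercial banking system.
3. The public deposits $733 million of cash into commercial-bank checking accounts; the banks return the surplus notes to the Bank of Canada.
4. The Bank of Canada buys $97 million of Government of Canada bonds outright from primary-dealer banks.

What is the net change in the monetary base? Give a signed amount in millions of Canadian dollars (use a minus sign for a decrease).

-$454 million

Bank of Canada balance sheet:
  Assets:      Securities +$416M, Foreign assets −$870M
  Liabilities: Bank reserves +$279M, Currency in circulation −$733M
Commercial banking system:
  Assets:      Reserves at CB +$279M, Securities −$97M, Foreign assets +$870M
  Liabilities: Checkable deposits +$1052M
Monetary base = currency + reserves: −$733M + (+$279M) = -$454 million.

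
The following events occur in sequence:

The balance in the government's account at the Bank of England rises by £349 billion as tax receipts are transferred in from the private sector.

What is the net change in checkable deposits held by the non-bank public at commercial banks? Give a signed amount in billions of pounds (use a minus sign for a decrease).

-£349 billion

Government account inflow £349 billion: non-bank counterparties' bank balances fall → −£349B.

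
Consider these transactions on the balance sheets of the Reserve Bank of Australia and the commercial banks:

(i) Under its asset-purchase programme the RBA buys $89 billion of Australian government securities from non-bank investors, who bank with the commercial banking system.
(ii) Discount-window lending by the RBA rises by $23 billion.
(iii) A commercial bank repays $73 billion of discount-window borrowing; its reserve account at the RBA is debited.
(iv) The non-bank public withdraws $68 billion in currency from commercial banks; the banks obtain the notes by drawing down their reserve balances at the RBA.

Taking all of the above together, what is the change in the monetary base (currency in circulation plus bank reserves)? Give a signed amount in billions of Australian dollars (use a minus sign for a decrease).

Asset purchase (from non-banks) $89 billion: RBA balance sheet expands → +$89B.
Discount-window loan $23 billion: RBA balance sheet expands → +$23B.
Discount-window repayment $73 billion: RBA balance sheet contracts → −$73B.
Currency withdrawal $68 billion: just a shift between currency and reserves — both are base money → 0.
Net: 89 + 23 − 73 + 0 = +$39 billion.

+$39 billion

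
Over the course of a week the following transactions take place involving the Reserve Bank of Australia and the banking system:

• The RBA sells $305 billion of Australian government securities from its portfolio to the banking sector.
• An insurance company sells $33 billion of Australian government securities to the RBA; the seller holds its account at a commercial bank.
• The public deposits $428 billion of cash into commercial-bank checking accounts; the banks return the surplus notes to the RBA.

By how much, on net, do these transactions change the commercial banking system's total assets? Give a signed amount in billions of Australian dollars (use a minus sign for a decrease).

+$461 billion

OMO sale (to banks) $305 billion: just an asset swap on bank balance sheets → 0.
Asset purchase (from non-banks) $33 billion: bank balance sheets expand → +$33B.
Currency deposit $428 billion: bank balance sheets expand → +$428B.
Net: 0 + 33 + 428 = +$461 billion.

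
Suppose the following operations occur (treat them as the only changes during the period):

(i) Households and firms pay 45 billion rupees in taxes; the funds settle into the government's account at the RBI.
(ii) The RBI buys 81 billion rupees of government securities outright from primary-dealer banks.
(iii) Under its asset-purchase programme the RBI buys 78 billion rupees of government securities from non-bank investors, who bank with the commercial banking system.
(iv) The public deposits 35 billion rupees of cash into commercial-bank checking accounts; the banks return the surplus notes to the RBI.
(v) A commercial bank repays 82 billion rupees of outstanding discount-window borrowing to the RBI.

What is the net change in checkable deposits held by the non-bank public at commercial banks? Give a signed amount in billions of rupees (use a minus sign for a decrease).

+68 billion

Government account inflow 45 billion rupees: non-bank counterparties' bank balances fall → −45B.
OMO purchase (from banks) 81 billion rupees: the counterparty is a bank, so public deposits are unchanged → 0.
Asset purchase (from non-banks) 78 billion rupees: non-bank counterparties' bank balances rise → +78B.
Currency deposit 35 billion rupees: non-bank counterparties' bank balances rise → +35B.
Discount-window repayment 82 billion rupees: the counterparty is a bank, so public deposits are unchanged → 0.
Net: −45 + 0 + 78 + 35 + 0 = +68 billion.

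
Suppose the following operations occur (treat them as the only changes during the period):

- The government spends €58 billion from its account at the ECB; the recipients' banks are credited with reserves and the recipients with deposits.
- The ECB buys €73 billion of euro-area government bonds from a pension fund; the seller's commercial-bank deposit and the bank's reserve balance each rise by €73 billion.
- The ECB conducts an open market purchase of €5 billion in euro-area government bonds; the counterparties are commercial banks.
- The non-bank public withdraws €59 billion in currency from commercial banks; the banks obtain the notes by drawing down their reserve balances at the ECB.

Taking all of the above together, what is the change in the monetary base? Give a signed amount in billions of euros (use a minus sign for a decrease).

+€136 billion

ECB balance sheet:
  Assets:      Securities +€78B
  Liabilities: Bank reserves +€77B, Currency in circulation +€59B, Government deposits −€58B
Monetary base = currency + reserves: +€59B + (+€77B) = +€136 billion.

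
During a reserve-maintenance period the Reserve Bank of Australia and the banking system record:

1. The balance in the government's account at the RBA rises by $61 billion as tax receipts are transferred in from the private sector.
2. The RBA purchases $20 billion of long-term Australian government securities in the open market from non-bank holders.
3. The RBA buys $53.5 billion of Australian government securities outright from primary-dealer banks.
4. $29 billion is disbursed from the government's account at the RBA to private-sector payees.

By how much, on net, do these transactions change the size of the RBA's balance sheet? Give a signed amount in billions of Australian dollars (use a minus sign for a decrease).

+$73.5 billion

RBA balance sheet:
  Assets:      Securities +$73.5B
  Liabilities: Bank reserves +$41.5B, Government deposits +$32B
Commercial banking system:
  Assets:      Reserves at CB +$41.5B, Securities −$53.5B
  Liabilities: Checkable deposits −$12B
Change in total RBA assets = +$73.5 billion.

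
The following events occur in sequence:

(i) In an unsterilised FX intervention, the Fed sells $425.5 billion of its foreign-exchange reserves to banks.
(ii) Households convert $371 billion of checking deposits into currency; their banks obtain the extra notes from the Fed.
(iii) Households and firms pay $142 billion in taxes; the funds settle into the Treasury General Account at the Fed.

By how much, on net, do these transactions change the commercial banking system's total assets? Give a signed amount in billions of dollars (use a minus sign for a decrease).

-$513 billion

FX sale $425.5 billion: just an asset swap on bank balance sheets → 0.
Currency withdrawal $371 billion: bank balance sheets shrink → −$371B.
Government account inflow $142 billion: bank balance sheets shrink → −$142B.
Net: 0 − 371 − 142 = -$513 billion.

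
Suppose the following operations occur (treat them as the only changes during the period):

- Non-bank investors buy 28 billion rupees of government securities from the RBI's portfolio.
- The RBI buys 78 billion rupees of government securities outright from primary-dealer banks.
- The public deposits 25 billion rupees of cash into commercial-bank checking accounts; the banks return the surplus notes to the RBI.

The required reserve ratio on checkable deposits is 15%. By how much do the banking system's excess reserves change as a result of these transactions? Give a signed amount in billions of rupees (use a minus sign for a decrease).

+75.45 billion

Asset sale (to non-banks) 28 billion rupees: reserves −28B, deposits −28B.
OMO purchase (from banks) 78 billion rupees: reserves +78B, deposits 0.
Currency deposit 25 billion rupees: reserves +25B, deposits +25B.
Totals: Δreserves = +75B, Δdeposits = −3B.
Δrequired reserves = 15% × −3B = −0.45B.
Δexcess reserves = Δreserves − Δrequired = +75B − (−0.45B) = +75.45 billion.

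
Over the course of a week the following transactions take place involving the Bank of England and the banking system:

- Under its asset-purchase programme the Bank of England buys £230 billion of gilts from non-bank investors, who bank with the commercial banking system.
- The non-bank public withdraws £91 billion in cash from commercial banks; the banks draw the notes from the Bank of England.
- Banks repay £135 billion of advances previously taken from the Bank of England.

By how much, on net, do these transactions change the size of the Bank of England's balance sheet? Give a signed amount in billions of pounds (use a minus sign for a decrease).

Asset purchase (from non-banks) £230 billion: a Bank of England asset is acquired → +£230B.
Currency withdrawal £91 billion: only the composition of liabilities changes → 0.
Discount-window repayment £135 billion: a Bank of England asset is shed → −£135B.
Net: 230 + 0 − 135 = +£95 billion.

+£95 billion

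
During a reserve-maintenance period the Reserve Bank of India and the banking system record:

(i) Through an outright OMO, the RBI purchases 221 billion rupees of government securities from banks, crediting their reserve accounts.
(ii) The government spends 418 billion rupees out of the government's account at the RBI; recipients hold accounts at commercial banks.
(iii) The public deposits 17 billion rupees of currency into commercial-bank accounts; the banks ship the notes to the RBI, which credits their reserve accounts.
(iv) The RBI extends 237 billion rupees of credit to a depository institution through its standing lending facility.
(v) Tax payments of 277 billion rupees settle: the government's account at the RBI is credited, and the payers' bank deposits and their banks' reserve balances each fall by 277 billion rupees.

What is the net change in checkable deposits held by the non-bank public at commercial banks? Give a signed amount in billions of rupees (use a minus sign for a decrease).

+158 billion

OMO purchase (from banks) 221 billion rupees: the counterparty is a bank, so public deposits are unchanged → 0.
Government spending 418 billion rupees: non-bank counterparties' bank balances rise → +418B.
Currency deposit 17 billion rupees: non-bank counterparties' bank balances rise → +17B.
Discount-window loan 237 billion rupees: the counterparty is a bank, so public deposits are unchanged → 0.
Government account inflow 277 billion rupees: non-bank counterparties' bank balances fall → −277B.
Net: 0 + 418 + 17 + 0 − 277 = +158 billion.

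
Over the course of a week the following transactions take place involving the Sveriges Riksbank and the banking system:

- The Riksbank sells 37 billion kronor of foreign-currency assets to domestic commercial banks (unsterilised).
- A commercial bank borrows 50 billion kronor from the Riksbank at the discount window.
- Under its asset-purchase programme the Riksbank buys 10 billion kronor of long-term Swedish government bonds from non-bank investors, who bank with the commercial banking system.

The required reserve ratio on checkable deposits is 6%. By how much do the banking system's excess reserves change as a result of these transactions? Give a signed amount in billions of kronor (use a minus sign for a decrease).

FX sale 37 billion kronor: reserves −37B, deposits 0.
Discount-window loan 50 billion kronor: reserves +50B, deposits 0.
Asset purchase (from non-banks) 10 billion kronor: reserves +10B, deposits +10B.
Totals: Δreserves = +23B, Δdeposits = +10B.
Δrequired reserves = 6% × +10B = +0.6B.
Δexcess reserves = Δreserves − Δrequired = +23B − (+0.6B) = +22.4 billion.

+22.4 billion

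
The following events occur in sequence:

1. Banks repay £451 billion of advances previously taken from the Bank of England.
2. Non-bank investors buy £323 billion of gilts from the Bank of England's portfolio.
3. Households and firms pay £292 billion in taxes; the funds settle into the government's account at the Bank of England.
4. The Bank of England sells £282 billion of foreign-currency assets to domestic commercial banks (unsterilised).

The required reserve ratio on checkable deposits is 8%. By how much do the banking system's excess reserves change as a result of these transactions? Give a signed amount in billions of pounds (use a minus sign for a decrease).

-£1298.8 billion

Discount-window repayment £451 billion: reserves −£451B, deposits 0.
Asset sale (to non-banks) £323 billion: reserves −£323B, deposits −£323B.
Government account inflow £292 billion: reserves −£292B, deposits −£292B.
FX sale £282 billion: reserves −£282B, deposits 0.
Totals: Δreserves = −£1348B, Δdeposits = −£615B.
Δrequired reserves = 8% × −£615B = −£49.2B.
Δexcess reserves = Δreserves − Δrequired = −£1348B − (−£49.2B) = -£1298.8 billion.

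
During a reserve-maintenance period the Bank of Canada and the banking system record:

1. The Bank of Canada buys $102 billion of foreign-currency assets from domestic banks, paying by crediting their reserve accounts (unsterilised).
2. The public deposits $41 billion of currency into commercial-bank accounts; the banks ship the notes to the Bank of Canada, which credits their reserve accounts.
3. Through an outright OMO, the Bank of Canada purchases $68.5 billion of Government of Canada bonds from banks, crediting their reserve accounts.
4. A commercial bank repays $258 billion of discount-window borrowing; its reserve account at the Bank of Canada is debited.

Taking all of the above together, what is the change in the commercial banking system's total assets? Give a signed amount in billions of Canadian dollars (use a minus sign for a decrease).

Bank of Canada balance sheet:
  Assets:      Securities +$68.5B, Loans to banks −$258B, Foreign assets +$102B
  Liabilities: Bank reserves −$46.5B, Currency in circulation −$41B
Commercial banking system:
  Assets:      Reserves at CB −$46.5B, Securities −$68.5B, Foreign assets −$102B
  Liabilities: Checkable deposits +$41B, Borrowings from CB −$258B
Change in total bank assets = -$217 billion.

-$217 billion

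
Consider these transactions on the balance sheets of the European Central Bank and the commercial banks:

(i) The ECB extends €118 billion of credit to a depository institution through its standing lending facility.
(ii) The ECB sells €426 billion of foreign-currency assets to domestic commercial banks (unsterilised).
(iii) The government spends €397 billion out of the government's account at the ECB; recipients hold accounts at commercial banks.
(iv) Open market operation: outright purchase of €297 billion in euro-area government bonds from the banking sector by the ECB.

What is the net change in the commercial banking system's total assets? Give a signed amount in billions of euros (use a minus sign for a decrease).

Discount-window loan €118 billion: bank balance sheets expand → +€118B.
FX sale €426 billion: just an asset swap on bank balance sheets → 0.
Government spending €397 billion: bank balance sheets expand → +€397B.
OMO purchase (from banks) €297 billion: just an asset swap on bank balance sheets → 0.
Net: 118 + 0 + 397 + 0 = +€515 billion.

+€515 billion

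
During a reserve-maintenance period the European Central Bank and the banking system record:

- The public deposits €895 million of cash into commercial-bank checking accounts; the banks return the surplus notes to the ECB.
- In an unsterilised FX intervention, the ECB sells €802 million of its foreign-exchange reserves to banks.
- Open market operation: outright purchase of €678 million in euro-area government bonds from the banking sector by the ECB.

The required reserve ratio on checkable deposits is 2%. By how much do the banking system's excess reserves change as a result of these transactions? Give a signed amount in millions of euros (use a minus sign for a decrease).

Currency deposit €895 million: reserves +€895M, deposits +€895M.
FX sale €802 million: reserves −€802M, deposits 0.
OMO purchase (from banks) €678 million: reserves +€678M, deposits 0.
Totals: Δreserves = +€771M, Δdeposits = +€895M.
Δrequired reserves = 2% × +€895M = +€17.9M.
Δexcess reserves = Δreserves − Δrequired = +€771M − (+€17.9M) = +€753.1 million.

+€753.1 million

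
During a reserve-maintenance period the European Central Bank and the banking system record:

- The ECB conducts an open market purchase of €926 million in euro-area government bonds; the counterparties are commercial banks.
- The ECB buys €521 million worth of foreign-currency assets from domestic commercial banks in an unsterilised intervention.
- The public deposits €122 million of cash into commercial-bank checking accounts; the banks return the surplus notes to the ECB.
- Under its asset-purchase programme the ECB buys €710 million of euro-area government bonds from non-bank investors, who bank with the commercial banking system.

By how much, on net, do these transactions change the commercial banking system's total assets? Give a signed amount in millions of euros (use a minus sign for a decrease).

OMO purchase (from banks) €926 million: just an asset swap on bank balance sheets → 0.
FX purchase €521 million: just an asset swap on bank balance sheets → 0.
Currency deposit €122 million: bank balance sheets expand → +€122M.
Asset purchase (from non-banks) €710 million: bank balance sheets expand → +€710M.
Net: 0 + 0 + 122 + 710 = +€832 million.

+€832 million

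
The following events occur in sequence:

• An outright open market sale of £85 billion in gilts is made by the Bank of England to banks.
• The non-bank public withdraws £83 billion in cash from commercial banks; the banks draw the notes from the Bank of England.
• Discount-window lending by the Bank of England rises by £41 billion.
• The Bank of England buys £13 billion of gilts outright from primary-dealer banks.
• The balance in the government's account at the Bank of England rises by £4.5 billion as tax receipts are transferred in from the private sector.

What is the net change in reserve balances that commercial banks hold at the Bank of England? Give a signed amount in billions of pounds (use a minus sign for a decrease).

OMO sale (to banks) £85 billion: the buying banks pay out of their reserve balances → −£85B.
Currency withdrawal £83 billion: banks swap reserves for currency → −£83B.
Discount-window loan £41 billion: the loan is credited to the bank's reserve account → +£41B.
OMO purchase (from banks) £13 billion: the Bank of England pays by crediting reserve accounts → +£13B.
Government account inflow £4.5 billion: funds move from bank reserves into the government account → −£4.5B.
Net: −85 − 83 + 41 + 13 − 4.5 = -£118.5 billion.

-£118.5 billion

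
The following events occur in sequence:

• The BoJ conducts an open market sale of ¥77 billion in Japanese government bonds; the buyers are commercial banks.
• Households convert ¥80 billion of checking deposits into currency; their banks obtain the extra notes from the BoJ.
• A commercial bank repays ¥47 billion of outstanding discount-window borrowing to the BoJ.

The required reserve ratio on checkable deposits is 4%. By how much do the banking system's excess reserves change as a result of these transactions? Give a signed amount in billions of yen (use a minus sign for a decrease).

OMO sale (to banks) ¥77 billion: reserves −¥77B, deposits 0.
Currency withdrawal ¥80 billion: reserves −¥80B, deposits −¥80B.
Discount-window repayment ¥47 billion: reserves −¥47B, deposits 0.
Totals: Δreserves = −¥204B, Δdeposits = −¥80B.
Δrequired reserves = 4% × −¥80B = −¥3.2B.
Δexcess reserves = Δreserves − Δrequired = −¥204B − (−¥3.2B) = -¥200.8 billion.

-¥200.8 billion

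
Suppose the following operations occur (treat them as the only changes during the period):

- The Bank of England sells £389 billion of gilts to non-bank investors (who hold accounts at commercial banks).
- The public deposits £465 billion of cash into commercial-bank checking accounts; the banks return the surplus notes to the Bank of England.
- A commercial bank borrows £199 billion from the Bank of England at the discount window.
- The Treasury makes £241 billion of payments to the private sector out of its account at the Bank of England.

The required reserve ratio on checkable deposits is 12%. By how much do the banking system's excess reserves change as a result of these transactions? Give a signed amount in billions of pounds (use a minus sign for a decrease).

Asset sale (to non-banks) £389 billion: reserves −£389B, deposits −£389B.
Currency deposit £465 billion: reserves +£465B, deposits +£465B.
Discount-window loan £199 billion: reserves +£199B, deposits 0.
Government spending £241 billion: reserves +£241B, deposits +£241B.
Totals: Δreserves = +£516B, Δdeposits = +£317B.
Δrequired reserves = 12% × +£317B = +£38.04B.
Δexcess reserves = Δreserves − Δrequired = +£516B − (+£38.04B) = +£477.96 billion.

+£477.96 billion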